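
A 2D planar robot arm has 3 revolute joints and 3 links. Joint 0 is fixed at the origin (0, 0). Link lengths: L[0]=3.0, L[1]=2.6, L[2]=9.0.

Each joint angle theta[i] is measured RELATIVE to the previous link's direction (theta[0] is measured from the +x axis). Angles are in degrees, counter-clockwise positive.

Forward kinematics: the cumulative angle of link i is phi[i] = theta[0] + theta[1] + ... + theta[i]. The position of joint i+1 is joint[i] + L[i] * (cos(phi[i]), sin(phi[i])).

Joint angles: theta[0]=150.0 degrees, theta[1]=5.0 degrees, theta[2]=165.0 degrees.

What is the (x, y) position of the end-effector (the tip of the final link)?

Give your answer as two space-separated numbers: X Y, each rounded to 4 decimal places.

joint[0] = (0.0000, 0.0000)  (base)
link 0: phi[0] = 150 = 150 deg
  cos(150 deg) = -0.8660, sin(150 deg) = 0.5000
  joint[1] = (0.0000, 0.0000) + 3 * (-0.8660, 0.5000) = (0.0000 + -2.5981, 0.0000 + 1.5000) = (-2.5981, 1.5000)
link 1: phi[1] = 150 + 5 = 155 deg
  cos(155 deg) = -0.9063, sin(155 deg) = 0.4226
  joint[2] = (-2.5981, 1.5000) + 2.6 * (-0.9063, 0.4226) = (-2.5981 + -2.3564, 1.5000 + 1.0988) = (-4.9545, 2.5988)
link 2: phi[2] = 150 + 5 + 165 = 320 deg
  cos(320 deg) = 0.7660, sin(320 deg) = -0.6428
  joint[3] = (-4.9545, 2.5988) + 9 * (0.7660, -0.6428) = (-4.9545 + 6.8944, 2.5988 + -5.7851) = (1.9399, -3.1863)
End effector: (1.9399, -3.1863)

Answer: 1.9399 -3.1863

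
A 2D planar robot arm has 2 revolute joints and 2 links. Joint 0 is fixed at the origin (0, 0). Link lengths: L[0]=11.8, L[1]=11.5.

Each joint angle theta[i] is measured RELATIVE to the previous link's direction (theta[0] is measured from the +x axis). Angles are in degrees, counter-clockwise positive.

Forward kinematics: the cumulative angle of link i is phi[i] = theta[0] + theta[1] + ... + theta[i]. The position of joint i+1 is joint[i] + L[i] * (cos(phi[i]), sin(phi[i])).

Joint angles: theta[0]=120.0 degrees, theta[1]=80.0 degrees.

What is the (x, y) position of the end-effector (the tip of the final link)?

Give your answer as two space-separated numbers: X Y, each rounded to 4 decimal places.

joint[0] = (0.0000, 0.0000)  (base)
link 0: phi[0] = 120 = 120 deg
  cos(120 deg) = -0.5000, sin(120 deg) = 0.8660
  joint[1] = (0.0000, 0.0000) + 11.8 * (-0.5000, 0.8660) = (0.0000 + -5.9000, 0.0000 + 10.2191) = (-5.9000, 10.2191)
link 1: phi[1] = 120 + 80 = 200 deg
  cos(200 deg) = -0.9397, sin(200 deg) = -0.3420
  joint[2] = (-5.9000, 10.2191) + 11.5 * (-0.9397, -0.3420) = (-5.9000 + -10.8065, 10.2191 + -3.9332) = (-16.7065, 6.2859)
End effector: (-16.7065, 6.2859)

Answer: -16.7065 6.2859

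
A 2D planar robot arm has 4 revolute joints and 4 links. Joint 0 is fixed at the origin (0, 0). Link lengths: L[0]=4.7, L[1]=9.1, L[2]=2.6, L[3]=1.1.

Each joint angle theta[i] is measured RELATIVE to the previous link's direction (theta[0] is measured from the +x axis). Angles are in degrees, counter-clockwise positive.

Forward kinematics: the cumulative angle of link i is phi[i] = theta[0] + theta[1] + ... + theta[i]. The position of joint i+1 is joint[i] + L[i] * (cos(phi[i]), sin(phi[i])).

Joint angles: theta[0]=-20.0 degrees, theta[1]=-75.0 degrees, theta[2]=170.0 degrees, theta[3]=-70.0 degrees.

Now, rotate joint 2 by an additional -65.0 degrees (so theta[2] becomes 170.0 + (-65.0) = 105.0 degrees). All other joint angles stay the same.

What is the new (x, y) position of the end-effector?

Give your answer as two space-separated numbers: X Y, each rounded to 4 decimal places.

joint[0] = (0.0000, 0.0000)  (base)
link 0: phi[0] = -20 = -20 deg
  cos(-20 deg) = 0.9397, sin(-20 deg) = -0.3420
  joint[1] = (0.0000, 0.0000) + 4.7 * (0.9397, -0.3420) = (0.0000 + 4.4166, 0.0000 + -1.6075) = (4.4166, -1.6075)
link 1: phi[1] = -20 + -75 = -95 deg
  cos(-95 deg) = -0.0872, sin(-95 deg) = -0.9962
  joint[2] = (4.4166, -1.6075) + 9.1 * (-0.0872, -0.9962) = (4.4166 + -0.7931, -1.6075 + -9.0654) = (3.6234, -10.6729)
link 2: phi[2] = -20 + -75 + 105 = 10 deg
  cos(10 deg) = 0.9848, sin(10 deg) = 0.1736
  joint[3] = (3.6234, -10.6729) + 2.6 * (0.9848, 0.1736) = (3.6234 + 2.5605, -10.6729 + 0.4515) = (6.1839, -10.2214)
link 3: phi[3] = -20 + -75 + 105 + -70 = -60 deg
  cos(-60 deg) = 0.5000, sin(-60 deg) = -0.8660
  joint[4] = (6.1839, -10.2214) + 1.1 * (0.5000, -0.8660) = (6.1839 + 0.5500, -10.2214 + -0.9526) = (6.7339, -11.1740)
End effector: (6.7339, -11.1740)

Answer: 6.7339 -11.1740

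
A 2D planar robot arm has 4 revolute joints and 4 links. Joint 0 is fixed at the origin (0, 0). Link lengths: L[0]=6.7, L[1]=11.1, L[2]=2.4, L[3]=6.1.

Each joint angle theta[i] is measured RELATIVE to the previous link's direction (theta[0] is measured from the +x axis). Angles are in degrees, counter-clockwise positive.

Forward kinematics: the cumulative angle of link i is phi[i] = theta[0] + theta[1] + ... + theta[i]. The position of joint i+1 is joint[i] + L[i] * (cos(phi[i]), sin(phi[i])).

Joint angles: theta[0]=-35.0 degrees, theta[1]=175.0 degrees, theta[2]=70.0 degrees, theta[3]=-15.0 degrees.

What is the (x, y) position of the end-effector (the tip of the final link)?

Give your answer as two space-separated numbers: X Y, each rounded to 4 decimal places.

joint[0] = (0.0000, 0.0000)  (base)
link 0: phi[0] = -35 = -35 deg
  cos(-35 deg) = 0.8192, sin(-35 deg) = -0.5736
  joint[1] = (0.0000, 0.0000) + 6.7 * (0.8192, -0.5736) = (0.0000 + 5.4883, 0.0000 + -3.8430) = (5.4883, -3.8430)
link 1: phi[1] = -35 + 175 = 140 deg
  cos(140 deg) = -0.7660, sin(140 deg) = 0.6428
  joint[2] = (5.4883, -3.8430) + 11.1 * (-0.7660, 0.6428) = (5.4883 + -8.5031, -3.8430 + 7.1349) = (-3.0148, 3.2920)
link 2: phi[2] = -35 + 175 + 70 = 210 deg
  cos(210 deg) = -0.8660, sin(210 deg) = -0.5000
  joint[3] = (-3.0148, 3.2920) + 2.4 * (-0.8660, -0.5000) = (-3.0148 + -2.0785, 3.2920 + -1.2000) = (-5.0932, 2.0920)
link 3: phi[3] = -35 + 175 + 70 + -15 = 195 deg
  cos(195 deg) = -0.9659, sin(195 deg) = -0.2588
  joint[4] = (-5.0932, 2.0920) + 6.1 * (-0.9659, -0.2588) = (-5.0932 + -5.8921, 2.0920 + -1.5788) = (-10.9854, 0.5132)
End effector: (-10.9854, 0.5132)

Answer: -10.9854 0.5132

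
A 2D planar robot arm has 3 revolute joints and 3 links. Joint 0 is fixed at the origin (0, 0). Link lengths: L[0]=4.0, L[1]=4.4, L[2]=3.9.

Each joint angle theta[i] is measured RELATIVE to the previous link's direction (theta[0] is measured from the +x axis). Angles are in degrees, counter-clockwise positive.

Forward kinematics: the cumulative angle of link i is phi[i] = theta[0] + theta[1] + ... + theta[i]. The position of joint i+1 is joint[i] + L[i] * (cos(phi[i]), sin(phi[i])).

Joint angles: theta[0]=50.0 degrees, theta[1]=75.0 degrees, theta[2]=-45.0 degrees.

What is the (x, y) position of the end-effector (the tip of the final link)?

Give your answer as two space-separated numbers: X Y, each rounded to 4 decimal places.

joint[0] = (0.0000, 0.0000)  (base)
link 0: phi[0] = 50 = 50 deg
  cos(50 deg) = 0.6428, sin(50 deg) = 0.7660
  joint[1] = (0.0000, 0.0000) + 4 * (0.6428, 0.7660) = (0.0000 + 2.5712, 0.0000 + 3.0642) = (2.5712, 3.0642)
link 1: phi[1] = 50 + 75 = 125 deg
  cos(125 deg) = -0.5736, sin(125 deg) = 0.8192
  joint[2] = (2.5712, 3.0642) + 4.4 * (-0.5736, 0.8192) = (2.5712 + -2.5237, 3.0642 + 3.6043) = (0.0474, 6.6684)
link 2: phi[2] = 50 + 75 + -45 = 80 deg
  cos(80 deg) = 0.1736, sin(80 deg) = 0.9848
  joint[3] = (0.0474, 6.6684) + 3.9 * (0.1736, 0.9848) = (0.0474 + 0.6772, 6.6684 + 3.8408) = (0.7246, 10.5092)
End effector: (0.7246, 10.5092)

Answer: 0.7246 10.5092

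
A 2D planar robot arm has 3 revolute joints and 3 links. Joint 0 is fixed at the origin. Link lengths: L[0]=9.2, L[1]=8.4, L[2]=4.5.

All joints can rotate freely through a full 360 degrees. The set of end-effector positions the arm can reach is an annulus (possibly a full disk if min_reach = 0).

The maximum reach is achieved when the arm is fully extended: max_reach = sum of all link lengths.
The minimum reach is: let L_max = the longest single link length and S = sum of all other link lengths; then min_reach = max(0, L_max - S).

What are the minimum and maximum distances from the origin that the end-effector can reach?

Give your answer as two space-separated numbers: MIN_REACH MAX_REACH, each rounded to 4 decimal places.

Answer: 0.0000 22.1000

Derivation:
Link lengths: [9.2, 8.4, 4.5]
max_reach = 9.2 + 8.4 + 4.5 = 22.1
L_max = max([9.2, 8.4, 4.5]) = 9.2
S (sum of others) = 22.1 - 9.2 = 12.9
min_reach = max(0, 9.2 - 12.9) = max(0, -3.7) = 0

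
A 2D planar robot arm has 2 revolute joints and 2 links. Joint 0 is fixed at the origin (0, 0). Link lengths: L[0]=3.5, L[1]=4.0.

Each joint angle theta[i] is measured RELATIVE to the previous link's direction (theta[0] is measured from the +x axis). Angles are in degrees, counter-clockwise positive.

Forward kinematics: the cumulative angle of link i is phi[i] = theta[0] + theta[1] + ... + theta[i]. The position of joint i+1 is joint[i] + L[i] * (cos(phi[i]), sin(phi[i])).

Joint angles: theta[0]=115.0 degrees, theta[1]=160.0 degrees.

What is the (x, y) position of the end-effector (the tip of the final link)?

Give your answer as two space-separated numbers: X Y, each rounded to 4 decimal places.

Answer: -1.1305 -0.8127

Derivation:
joint[0] = (0.0000, 0.0000)  (base)
link 0: phi[0] = 115 = 115 deg
  cos(115 deg) = -0.4226, sin(115 deg) = 0.9063
  joint[1] = (0.0000, 0.0000) + 3.5 * (-0.4226, 0.9063) = (0.0000 + -1.4792, 0.0000 + 3.1721) = (-1.4792, 3.1721)
link 1: phi[1] = 115 + 160 = 275 deg
  cos(275 deg) = 0.0872, sin(275 deg) = -0.9962
  joint[2] = (-1.4792, 3.1721) + 4 * (0.0872, -0.9962) = (-1.4792 + 0.3486, 3.1721 + -3.9848) = (-1.1305, -0.8127)
End effector: (-1.1305, -0.8127)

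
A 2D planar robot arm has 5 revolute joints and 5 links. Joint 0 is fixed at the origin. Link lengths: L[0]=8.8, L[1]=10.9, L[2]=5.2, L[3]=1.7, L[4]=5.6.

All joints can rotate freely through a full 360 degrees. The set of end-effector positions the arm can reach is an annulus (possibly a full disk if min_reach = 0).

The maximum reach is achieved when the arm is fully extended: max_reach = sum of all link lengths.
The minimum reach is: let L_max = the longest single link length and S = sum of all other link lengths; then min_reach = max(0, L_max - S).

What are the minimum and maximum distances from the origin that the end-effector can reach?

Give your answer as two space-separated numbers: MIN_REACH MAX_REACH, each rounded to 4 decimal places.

Answer: 0.0000 32.2000

Derivation:
Link lengths: [8.8, 10.9, 5.2, 1.7, 5.6]
max_reach = 8.8 + 10.9 + 5.2 + 1.7 + 5.6 = 32.2
L_max = max([8.8, 10.9, 5.2, 1.7, 5.6]) = 10.9
S (sum of others) = 32.2 - 10.9 = 21.3
min_reach = max(0, 10.9 - 21.3) = max(0, -10.4) = 0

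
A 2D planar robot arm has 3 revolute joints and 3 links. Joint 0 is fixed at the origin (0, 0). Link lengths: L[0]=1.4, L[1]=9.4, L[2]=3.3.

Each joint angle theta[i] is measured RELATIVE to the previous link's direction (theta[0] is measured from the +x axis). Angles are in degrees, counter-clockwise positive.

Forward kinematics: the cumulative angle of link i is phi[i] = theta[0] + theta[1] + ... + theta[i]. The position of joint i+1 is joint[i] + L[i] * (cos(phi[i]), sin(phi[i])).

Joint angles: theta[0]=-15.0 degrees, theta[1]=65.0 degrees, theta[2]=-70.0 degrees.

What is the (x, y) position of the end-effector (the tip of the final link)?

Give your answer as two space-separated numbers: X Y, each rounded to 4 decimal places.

joint[0] = (0.0000, 0.0000)  (base)
link 0: phi[0] = -15 = -15 deg
  cos(-15 deg) = 0.9659, sin(-15 deg) = -0.2588
  joint[1] = (0.0000, 0.0000) + 1.4 * (0.9659, -0.2588) = (0.0000 + 1.3523, 0.0000 + -0.3623) = (1.3523, -0.3623)
link 1: phi[1] = -15 + 65 = 50 deg
  cos(50 deg) = 0.6428, sin(50 deg) = 0.7660
  joint[2] = (1.3523, -0.3623) + 9.4 * (0.6428, 0.7660) = (1.3523 + 6.0422, -0.3623 + 7.2008) = (7.3945, 6.8385)
link 2: phi[2] = -15 + 65 + -70 = -20 deg
  cos(-20 deg) = 0.9397, sin(-20 deg) = -0.3420
  joint[3] = (7.3945, 6.8385) + 3.3 * (0.9397, -0.3420) = (7.3945 + 3.1010, 6.8385 + -1.1287) = (10.4955, 5.7098)
End effector: (10.4955, 5.7098)

Answer: 10.4955 5.7098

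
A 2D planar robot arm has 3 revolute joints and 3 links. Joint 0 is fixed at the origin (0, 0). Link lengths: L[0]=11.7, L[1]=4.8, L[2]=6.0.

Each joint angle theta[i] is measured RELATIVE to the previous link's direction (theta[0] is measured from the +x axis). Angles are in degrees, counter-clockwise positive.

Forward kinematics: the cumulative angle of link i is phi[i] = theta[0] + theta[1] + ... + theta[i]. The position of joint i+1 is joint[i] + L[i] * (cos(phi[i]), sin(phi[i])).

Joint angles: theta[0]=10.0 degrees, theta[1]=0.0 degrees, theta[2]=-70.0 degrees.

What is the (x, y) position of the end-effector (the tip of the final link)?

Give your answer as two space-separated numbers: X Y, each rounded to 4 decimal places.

Answer: 19.2493 -2.3310

Derivation:
joint[0] = (0.0000, 0.0000)  (base)
link 0: phi[0] = 10 = 10 deg
  cos(10 deg) = 0.9848, sin(10 deg) = 0.1736
  joint[1] = (0.0000, 0.0000) + 11.7 * (0.9848, 0.1736) = (0.0000 + 11.5223, 0.0000 + 2.0317) = (11.5223, 2.0317)
link 1: phi[1] = 10 + 0 = 10 deg
  cos(10 deg) = 0.9848, sin(10 deg) = 0.1736
  joint[2] = (11.5223, 2.0317) + 4.8 * (0.9848, 0.1736) = (11.5223 + 4.7271, 2.0317 + 0.8335) = (16.2493, 2.8652)
link 2: phi[2] = 10 + 0 + -70 = -60 deg
  cos(-60 deg) = 0.5000, sin(-60 deg) = -0.8660
  joint[3] = (16.2493, 2.8652) + 6 * (0.5000, -0.8660) = (16.2493 + 3.0000, 2.8652 + -5.1962) = (19.2493, -2.3310)
End effector: (19.2493, -2.3310)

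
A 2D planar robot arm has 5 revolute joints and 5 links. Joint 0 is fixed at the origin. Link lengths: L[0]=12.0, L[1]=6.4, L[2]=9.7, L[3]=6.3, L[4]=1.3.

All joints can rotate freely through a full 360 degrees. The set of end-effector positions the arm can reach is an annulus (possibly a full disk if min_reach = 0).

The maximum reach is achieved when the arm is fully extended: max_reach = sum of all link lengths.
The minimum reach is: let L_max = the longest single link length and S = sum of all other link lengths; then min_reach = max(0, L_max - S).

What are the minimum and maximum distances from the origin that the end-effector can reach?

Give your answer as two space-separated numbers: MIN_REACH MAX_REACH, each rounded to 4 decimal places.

Answer: 0.0000 35.7000

Derivation:
Link lengths: [12.0, 6.4, 9.7, 6.3, 1.3]
max_reach = 12 + 6.4 + 9.7 + 6.3 + 1.3 = 35.7
L_max = max([12.0, 6.4, 9.7, 6.3, 1.3]) = 12
S (sum of others) = 35.7 - 12 = 23.7
min_reach = max(0, 12 - 23.7) = max(0, -11.7) = 0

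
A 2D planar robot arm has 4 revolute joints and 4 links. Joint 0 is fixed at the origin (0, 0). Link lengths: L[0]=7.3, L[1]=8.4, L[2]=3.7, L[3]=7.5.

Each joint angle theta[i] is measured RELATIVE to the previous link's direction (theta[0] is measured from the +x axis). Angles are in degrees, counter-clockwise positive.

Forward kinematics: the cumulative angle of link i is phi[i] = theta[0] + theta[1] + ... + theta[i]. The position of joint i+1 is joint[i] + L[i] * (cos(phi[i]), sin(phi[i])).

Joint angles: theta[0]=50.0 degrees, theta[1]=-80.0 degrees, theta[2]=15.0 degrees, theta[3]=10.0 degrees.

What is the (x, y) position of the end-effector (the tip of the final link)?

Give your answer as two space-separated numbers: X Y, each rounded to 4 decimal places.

joint[0] = (0.0000, 0.0000)  (base)
link 0: phi[0] = 50 = 50 deg
  cos(50 deg) = 0.6428, sin(50 deg) = 0.7660
  joint[1] = (0.0000, 0.0000) + 7.3 * (0.6428, 0.7660) = (0.0000 + 4.6923, 0.0000 + 5.5921) = (4.6923, 5.5921)
link 1: phi[1] = 50 + -80 = -30 deg
  cos(-30 deg) = 0.8660, sin(-30 deg) = -0.5000
  joint[2] = (4.6923, 5.5921) + 8.4 * (0.8660, -0.5000) = (4.6923 + 7.2746, 5.5921 + -4.2000) = (11.9670, 1.3921)
link 2: phi[2] = 50 + -80 + 15 = -15 deg
  cos(-15 deg) = 0.9659, sin(-15 deg) = -0.2588
  joint[3] = (11.9670, 1.3921) + 3.7 * (0.9659, -0.2588) = (11.9670 + 3.5739, 1.3921 + -0.9576) = (15.5409, 0.4345)
link 3: phi[3] = 50 + -80 + 15 + 10 = -5 deg
  cos(-5 deg) = 0.9962, sin(-5 deg) = -0.0872
  joint[4] = (15.5409, 0.4345) + 7.5 * (0.9962, -0.0872) = (15.5409 + 7.4715, 0.4345 + -0.6537) = (23.0123, -0.2192)
End effector: (23.0123, -0.2192)

Answer: 23.0123 -0.2192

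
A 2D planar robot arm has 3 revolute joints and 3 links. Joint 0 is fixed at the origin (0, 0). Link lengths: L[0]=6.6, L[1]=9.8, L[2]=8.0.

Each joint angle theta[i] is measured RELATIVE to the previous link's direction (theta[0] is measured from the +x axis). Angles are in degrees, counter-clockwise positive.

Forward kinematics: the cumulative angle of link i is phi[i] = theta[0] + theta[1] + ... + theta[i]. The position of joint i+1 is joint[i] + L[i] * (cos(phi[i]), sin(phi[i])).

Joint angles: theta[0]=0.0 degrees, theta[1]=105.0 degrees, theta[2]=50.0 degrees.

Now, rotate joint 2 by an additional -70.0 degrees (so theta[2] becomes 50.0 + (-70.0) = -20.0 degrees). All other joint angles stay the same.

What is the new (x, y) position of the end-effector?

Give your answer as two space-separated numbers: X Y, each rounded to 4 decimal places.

Answer: 4.7608 17.4356

Derivation:
joint[0] = (0.0000, 0.0000)  (base)
link 0: phi[0] = 0 = 0 deg
  cos(0 deg) = 1.0000, sin(0 deg) = 0.0000
  joint[1] = (0.0000, 0.0000) + 6.6 * (1.0000, 0.0000) = (0.0000 + 6.6000, 0.0000 + 0.0000) = (6.6000, 0.0000)
link 1: phi[1] = 0 + 105 = 105 deg
  cos(105 deg) = -0.2588, sin(105 deg) = 0.9659
  joint[2] = (6.6000, 0.0000) + 9.8 * (-0.2588, 0.9659) = (6.6000 + -2.5364, 0.0000 + 9.4661) = (4.0636, 9.4661)
link 2: phi[2] = 0 + 105 + -20 = 85 deg
  cos(85 deg) = 0.0872, sin(85 deg) = 0.9962
  joint[3] = (4.0636, 9.4661) + 8 * (0.0872, 0.9962) = (4.0636 + 0.6972, 9.4661 + 7.9696) = (4.7608, 17.4356)
End effector: (4.7608, 17.4356)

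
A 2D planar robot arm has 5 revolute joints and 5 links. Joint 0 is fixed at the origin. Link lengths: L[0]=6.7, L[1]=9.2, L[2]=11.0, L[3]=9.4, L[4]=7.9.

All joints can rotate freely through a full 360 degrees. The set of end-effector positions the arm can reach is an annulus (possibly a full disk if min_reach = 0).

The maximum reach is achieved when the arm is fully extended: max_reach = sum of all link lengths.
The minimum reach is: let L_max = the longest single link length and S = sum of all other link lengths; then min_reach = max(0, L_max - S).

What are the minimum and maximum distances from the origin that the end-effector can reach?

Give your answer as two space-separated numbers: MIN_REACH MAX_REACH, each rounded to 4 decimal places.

Link lengths: [6.7, 9.2, 11.0, 9.4, 7.9]
max_reach = 6.7 + 9.2 + 11 + 9.4 + 7.9 = 44.2
L_max = max([6.7, 9.2, 11.0, 9.4, 7.9]) = 11
S (sum of others) = 44.2 - 11 = 33.2
min_reach = max(0, 11 - 33.2) = max(0, -22.2) = 0

Answer: 0.0000 44.2000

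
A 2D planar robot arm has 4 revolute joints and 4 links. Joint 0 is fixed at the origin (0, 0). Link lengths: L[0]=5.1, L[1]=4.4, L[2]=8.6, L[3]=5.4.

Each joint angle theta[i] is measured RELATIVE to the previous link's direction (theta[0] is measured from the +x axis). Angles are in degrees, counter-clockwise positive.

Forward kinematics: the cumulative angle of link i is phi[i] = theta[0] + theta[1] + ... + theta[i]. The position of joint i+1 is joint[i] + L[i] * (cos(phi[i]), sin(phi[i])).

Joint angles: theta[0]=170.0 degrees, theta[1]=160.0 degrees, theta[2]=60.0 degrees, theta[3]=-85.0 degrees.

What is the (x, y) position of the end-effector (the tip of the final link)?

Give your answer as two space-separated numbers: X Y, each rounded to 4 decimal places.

Answer: 9.3331 -1.4378

Derivation:
joint[0] = (0.0000, 0.0000)  (base)
link 0: phi[0] = 170 = 170 deg
  cos(170 deg) = -0.9848, sin(170 deg) = 0.1736
  joint[1] = (0.0000, 0.0000) + 5.1 * (-0.9848, 0.1736) = (0.0000 + -5.0225, 0.0000 + 0.8856) = (-5.0225, 0.8856)
link 1: phi[1] = 170 + 160 = 330 deg
  cos(330 deg) = 0.8660, sin(330 deg) = -0.5000
  joint[2] = (-5.0225, 0.8856) + 4.4 * (0.8660, -0.5000) = (-5.0225 + 3.8105, 0.8856 + -2.2000) = (-1.2120, -1.3144)
link 2: phi[2] = 170 + 160 + 60 = 390 deg
  cos(390 deg) = 0.8660, sin(390 deg) = 0.5000
  joint[3] = (-1.2120, -1.3144) + 8.6 * (0.8660, 0.5000) = (-1.2120 + 7.4478, -1.3144 + 4.3000) = (6.2358, 2.9856)
link 3: phi[3] = 170 + 160 + 60 + -85 = 305 deg
  cos(305 deg) = 0.5736, sin(305 deg) = -0.8192
  joint[4] = (6.2358, 2.9856) + 5.4 * (0.5736, -0.8192) = (6.2358 + 3.0973, 2.9856 + -4.4234) = (9.3331, -1.4378)
End effector: (9.3331, -1.4378)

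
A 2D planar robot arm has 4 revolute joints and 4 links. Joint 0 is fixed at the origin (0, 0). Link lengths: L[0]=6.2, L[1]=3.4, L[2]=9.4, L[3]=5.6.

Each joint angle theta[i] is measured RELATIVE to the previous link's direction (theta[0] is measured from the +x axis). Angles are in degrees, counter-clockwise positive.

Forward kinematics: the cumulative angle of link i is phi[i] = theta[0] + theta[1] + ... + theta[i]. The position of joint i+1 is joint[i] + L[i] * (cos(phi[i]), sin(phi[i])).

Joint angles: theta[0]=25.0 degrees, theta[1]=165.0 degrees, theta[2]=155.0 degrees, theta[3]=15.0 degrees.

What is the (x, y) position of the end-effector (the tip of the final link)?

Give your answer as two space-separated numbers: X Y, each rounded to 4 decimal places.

joint[0] = (0.0000, 0.0000)  (base)
link 0: phi[0] = 25 = 25 deg
  cos(25 deg) = 0.9063, sin(25 deg) = 0.4226
  joint[1] = (0.0000, 0.0000) + 6.2 * (0.9063, 0.4226) = (0.0000 + 5.6191, 0.0000 + 2.6202) = (5.6191, 2.6202)
link 1: phi[1] = 25 + 165 = 190 deg
  cos(190 deg) = -0.9848, sin(190 deg) = -0.1736
  joint[2] = (5.6191, 2.6202) + 3.4 * (-0.9848, -0.1736) = (5.6191 + -3.3483, 2.6202 + -0.5904) = (2.2708, 2.0298)
link 2: phi[2] = 25 + 165 + 155 = 345 deg
  cos(345 deg) = 0.9659, sin(345 deg) = -0.2588
  joint[3] = (2.2708, 2.0298) + 9.4 * (0.9659, -0.2588) = (2.2708 + 9.0797, 2.0298 + -2.4329) = (11.3505, -0.4031)
link 3: phi[3] = 25 + 165 + 155 + 15 = 360 deg
  cos(360 deg) = 1.0000, sin(360 deg) = -0.0000
  joint[4] = (11.3505, -0.4031) + 5.6 * (1.0000, -0.0000) = (11.3505 + 5.6000, -0.4031 + -0.0000) = (16.9505, -0.4031)
End effector: (16.9505, -0.4031)

Answer: 16.9505 -0.4031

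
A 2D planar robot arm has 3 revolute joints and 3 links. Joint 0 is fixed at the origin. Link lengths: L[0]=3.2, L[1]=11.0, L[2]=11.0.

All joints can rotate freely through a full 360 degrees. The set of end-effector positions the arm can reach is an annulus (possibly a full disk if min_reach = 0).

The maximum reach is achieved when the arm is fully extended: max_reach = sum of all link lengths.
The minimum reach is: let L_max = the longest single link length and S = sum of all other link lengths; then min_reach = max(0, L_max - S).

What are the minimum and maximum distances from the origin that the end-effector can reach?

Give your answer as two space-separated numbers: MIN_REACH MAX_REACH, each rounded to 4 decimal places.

Link lengths: [3.2, 11.0, 11.0]
max_reach = 3.2 + 11 + 11 = 25.2
L_max = max([3.2, 11.0, 11.0]) = 11
S (sum of others) = 25.2 - 11 = 14.2
min_reach = max(0, 11 - 14.2) = max(0, -3.2) = 0

Answer: 0.0000 25.2000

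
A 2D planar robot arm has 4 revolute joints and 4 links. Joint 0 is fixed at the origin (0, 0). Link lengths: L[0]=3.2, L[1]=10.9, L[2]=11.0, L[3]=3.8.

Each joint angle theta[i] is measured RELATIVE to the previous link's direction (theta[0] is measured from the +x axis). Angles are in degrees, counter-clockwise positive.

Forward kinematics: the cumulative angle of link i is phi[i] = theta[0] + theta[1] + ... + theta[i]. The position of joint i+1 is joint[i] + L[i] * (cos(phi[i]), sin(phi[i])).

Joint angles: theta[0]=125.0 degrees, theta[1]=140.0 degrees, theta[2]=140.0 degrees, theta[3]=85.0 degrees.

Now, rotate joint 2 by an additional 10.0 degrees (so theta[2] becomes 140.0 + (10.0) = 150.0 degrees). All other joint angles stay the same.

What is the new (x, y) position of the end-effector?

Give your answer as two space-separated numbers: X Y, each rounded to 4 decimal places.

Answer: 0.6129 3.2160

Derivation:
joint[0] = (0.0000, 0.0000)  (base)
link 0: phi[0] = 125 = 125 deg
  cos(125 deg) = -0.5736, sin(125 deg) = 0.8192
  joint[1] = (0.0000, 0.0000) + 3.2 * (-0.5736, 0.8192) = (0.0000 + -1.8354, 0.0000 + 2.6213) = (-1.8354, 2.6213)
link 1: phi[1] = 125 + 140 = 265 deg
  cos(265 deg) = -0.0872, sin(265 deg) = -0.9962
  joint[2] = (-1.8354, 2.6213) + 10.9 * (-0.0872, -0.9962) = (-1.8354 + -0.9500, 2.6213 + -10.8585) = (-2.7854, -8.2372)
link 2: phi[2] = 125 + 140 + 150 = 415 deg
  cos(415 deg) = 0.5736, sin(415 deg) = 0.8192
  joint[3] = (-2.7854, -8.2372) + 11 * (0.5736, 0.8192) = (-2.7854 + 6.3093, -8.2372 + 9.0107) = (3.5239, 0.7734)
link 3: phi[3] = 125 + 140 + 150 + 85 = 500 deg
  cos(500 deg) = -0.7660, sin(500 deg) = 0.6428
  joint[4] = (3.5239, 0.7734) + 3.8 * (-0.7660, 0.6428) = (3.5239 + -2.9110, 0.7734 + 2.4426) = (0.6129, 3.2160)
End effector: (0.6129, 3.2160)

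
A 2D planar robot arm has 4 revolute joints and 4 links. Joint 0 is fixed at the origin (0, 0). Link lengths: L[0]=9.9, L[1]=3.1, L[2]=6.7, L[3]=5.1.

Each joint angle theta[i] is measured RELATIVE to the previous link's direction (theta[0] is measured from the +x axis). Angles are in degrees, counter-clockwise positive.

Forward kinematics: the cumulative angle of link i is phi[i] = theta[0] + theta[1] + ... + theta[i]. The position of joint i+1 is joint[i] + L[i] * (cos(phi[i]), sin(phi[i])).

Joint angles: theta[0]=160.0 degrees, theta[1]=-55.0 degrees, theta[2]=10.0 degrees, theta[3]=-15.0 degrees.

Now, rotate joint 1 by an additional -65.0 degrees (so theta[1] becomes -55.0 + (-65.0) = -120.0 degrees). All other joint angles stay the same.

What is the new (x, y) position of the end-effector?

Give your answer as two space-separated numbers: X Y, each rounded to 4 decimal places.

joint[0] = (0.0000, 0.0000)  (base)
link 0: phi[0] = 160 = 160 deg
  cos(160 deg) = -0.9397, sin(160 deg) = 0.3420
  joint[1] = (0.0000, 0.0000) + 9.9 * (-0.9397, 0.3420) = (0.0000 + -9.3030, 0.0000 + 3.3860) = (-9.3030, 3.3860)
link 1: phi[1] = 160 + -120 = 40 deg
  cos(40 deg) = 0.7660, sin(40 deg) = 0.6428
  joint[2] = (-9.3030, 3.3860) + 3.1 * (0.7660, 0.6428) = (-9.3030 + 2.3747, 3.3860 + 1.9926) = (-6.9282, 5.3786)
link 2: phi[2] = 160 + -120 + 10 = 50 deg
  cos(50 deg) = 0.6428, sin(50 deg) = 0.7660
  joint[3] = (-6.9282, 5.3786) + 6.7 * (0.6428, 0.7660) = (-6.9282 + 4.3067, 5.3786 + 5.1325) = (-2.6215, 10.5111)
link 3: phi[3] = 160 + -120 + 10 + -15 = 35 deg
  cos(35 deg) = 0.8192, sin(35 deg) = 0.5736
  joint[4] = (-2.6215, 10.5111) + 5.1 * (0.8192, 0.5736) = (-2.6215 + 4.1777, 10.5111 + 2.9252) = (1.5561, 13.4364)
End effector: (1.5561, 13.4364)

Answer: 1.5561 13.4364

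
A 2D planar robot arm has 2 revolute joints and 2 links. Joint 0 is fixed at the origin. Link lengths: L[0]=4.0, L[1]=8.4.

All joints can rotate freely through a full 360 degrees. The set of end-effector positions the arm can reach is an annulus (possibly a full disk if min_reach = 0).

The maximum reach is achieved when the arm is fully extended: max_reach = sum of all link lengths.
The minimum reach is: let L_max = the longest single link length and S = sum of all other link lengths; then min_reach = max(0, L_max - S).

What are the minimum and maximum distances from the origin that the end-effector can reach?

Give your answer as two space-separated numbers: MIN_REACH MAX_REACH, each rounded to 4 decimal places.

Answer: 4.4000 12.4000

Derivation:
Link lengths: [4.0, 8.4]
max_reach = 4 + 8.4 = 12.4
L_max = max([4.0, 8.4]) = 8.4
S (sum of others) = 12.4 - 8.4 = 4
min_reach = max(0, 8.4 - 4) = max(0, 4.4) = 4.4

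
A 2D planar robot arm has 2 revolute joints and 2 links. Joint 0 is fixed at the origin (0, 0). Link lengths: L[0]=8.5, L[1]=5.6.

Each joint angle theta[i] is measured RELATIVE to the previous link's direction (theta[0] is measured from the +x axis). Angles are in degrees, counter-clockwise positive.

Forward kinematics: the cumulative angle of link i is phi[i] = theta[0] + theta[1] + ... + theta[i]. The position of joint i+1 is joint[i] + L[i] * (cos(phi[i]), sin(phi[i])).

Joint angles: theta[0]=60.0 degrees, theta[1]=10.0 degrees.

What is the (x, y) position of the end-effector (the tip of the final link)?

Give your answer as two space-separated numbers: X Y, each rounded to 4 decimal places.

joint[0] = (0.0000, 0.0000)  (base)
link 0: phi[0] = 60 = 60 deg
  cos(60 deg) = 0.5000, sin(60 deg) = 0.8660
  joint[1] = (0.0000, 0.0000) + 8.5 * (0.5000, 0.8660) = (0.0000 + 4.2500, 0.0000 + 7.3612) = (4.2500, 7.3612)
link 1: phi[1] = 60 + 10 = 70 deg
  cos(70 deg) = 0.3420, sin(70 deg) = 0.9397
  joint[2] = (4.2500, 7.3612) + 5.6 * (0.3420, 0.9397) = (4.2500 + 1.9153, 7.3612 + 5.2623) = (6.1653, 12.6235)
End effector: (6.1653, 12.6235)

Answer: 6.1653 12.6235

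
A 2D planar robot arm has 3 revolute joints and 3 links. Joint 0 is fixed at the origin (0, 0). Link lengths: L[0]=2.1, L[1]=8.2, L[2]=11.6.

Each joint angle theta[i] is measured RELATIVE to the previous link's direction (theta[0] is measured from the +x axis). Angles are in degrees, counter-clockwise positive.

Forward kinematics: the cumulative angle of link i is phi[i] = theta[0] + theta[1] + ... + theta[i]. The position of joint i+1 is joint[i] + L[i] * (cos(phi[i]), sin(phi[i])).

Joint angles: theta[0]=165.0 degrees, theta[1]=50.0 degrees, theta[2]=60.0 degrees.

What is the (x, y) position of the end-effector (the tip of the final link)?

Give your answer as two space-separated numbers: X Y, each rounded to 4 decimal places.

joint[0] = (0.0000, 0.0000)  (base)
link 0: phi[0] = 165 = 165 deg
  cos(165 deg) = -0.9659, sin(165 deg) = 0.2588
  joint[1] = (0.0000, 0.0000) + 2.1 * (-0.9659, 0.2588) = (0.0000 + -2.0284, 0.0000 + 0.5435) = (-2.0284, 0.5435)
link 1: phi[1] = 165 + 50 = 215 deg
  cos(215 deg) = -0.8192, sin(215 deg) = -0.5736
  joint[2] = (-2.0284, 0.5435) + 8.2 * (-0.8192, -0.5736) = (-2.0284 + -6.7170, 0.5435 + -4.7033) = (-8.7455, -4.1598)
link 2: phi[2] = 165 + 50 + 60 = 275 deg
  cos(275 deg) = 0.0872, sin(275 deg) = -0.9962
  joint[3] = (-8.7455, -4.1598) + 11.6 * (0.0872, -0.9962) = (-8.7455 + 1.0110, -4.1598 + -11.5559) = (-7.7345, -15.7157)
End effector: (-7.7345, -15.7157)

Answer: -7.7345 -15.7157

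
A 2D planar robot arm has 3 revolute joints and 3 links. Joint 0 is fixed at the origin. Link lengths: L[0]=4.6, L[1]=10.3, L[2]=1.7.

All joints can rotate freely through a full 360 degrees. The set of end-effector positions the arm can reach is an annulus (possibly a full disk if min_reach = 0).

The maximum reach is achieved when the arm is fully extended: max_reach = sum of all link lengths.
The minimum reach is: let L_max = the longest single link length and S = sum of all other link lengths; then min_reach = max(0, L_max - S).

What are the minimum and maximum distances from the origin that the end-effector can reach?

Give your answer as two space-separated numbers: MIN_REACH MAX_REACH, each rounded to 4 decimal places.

Answer: 4.0000 16.6000

Derivation:
Link lengths: [4.6, 10.3, 1.7]
max_reach = 4.6 + 10.3 + 1.7 = 16.6
L_max = max([4.6, 10.3, 1.7]) = 10.3
S (sum of others) = 16.6 - 10.3 = 6.3
min_reach = max(0, 10.3 - 6.3) = max(0, 4) = 4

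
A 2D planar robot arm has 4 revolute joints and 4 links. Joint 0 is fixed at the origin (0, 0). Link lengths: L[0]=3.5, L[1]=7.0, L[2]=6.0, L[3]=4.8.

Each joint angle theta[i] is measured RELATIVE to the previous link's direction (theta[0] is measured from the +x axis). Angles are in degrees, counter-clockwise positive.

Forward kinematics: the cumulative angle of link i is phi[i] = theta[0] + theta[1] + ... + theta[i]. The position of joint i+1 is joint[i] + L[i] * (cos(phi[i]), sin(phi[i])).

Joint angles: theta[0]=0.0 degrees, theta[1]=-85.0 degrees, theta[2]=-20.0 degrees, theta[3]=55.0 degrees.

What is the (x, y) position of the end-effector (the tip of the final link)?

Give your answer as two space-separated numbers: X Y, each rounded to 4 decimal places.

joint[0] = (0.0000, 0.0000)  (base)
link 0: phi[0] = 0 = 0 deg
  cos(0 deg) = 1.0000, sin(0 deg) = 0.0000
  joint[1] = (0.0000, 0.0000) + 3.5 * (1.0000, 0.0000) = (0.0000 + 3.5000, 0.0000 + 0.0000) = (3.5000, 0.0000)
link 1: phi[1] = 0 + -85 = -85 deg
  cos(-85 deg) = 0.0872, sin(-85 deg) = -0.9962
  joint[2] = (3.5000, 0.0000) + 7 * (0.0872, -0.9962) = (3.5000 + 0.6101, 0.0000 + -6.9734) = (4.1101, -6.9734)
link 2: phi[2] = 0 + -85 + -20 = -105 deg
  cos(-105 deg) = -0.2588, sin(-105 deg) = -0.9659
  joint[3] = (4.1101, -6.9734) + 6 * (-0.2588, -0.9659) = (4.1101 + -1.5529, -6.9734 + -5.7956) = (2.5572, -12.7689)
link 3: phi[3] = 0 + -85 + -20 + 55 = -50 deg
  cos(-50 deg) = 0.6428, sin(-50 deg) = -0.7660
  joint[4] = (2.5572, -12.7689) + 4.8 * (0.6428, -0.7660) = (2.5572 + 3.0854, -12.7689 + -3.6770) = (5.6426, -16.4459)
End effector: (5.6426, -16.4459)

Answer: 5.6426 -16.4459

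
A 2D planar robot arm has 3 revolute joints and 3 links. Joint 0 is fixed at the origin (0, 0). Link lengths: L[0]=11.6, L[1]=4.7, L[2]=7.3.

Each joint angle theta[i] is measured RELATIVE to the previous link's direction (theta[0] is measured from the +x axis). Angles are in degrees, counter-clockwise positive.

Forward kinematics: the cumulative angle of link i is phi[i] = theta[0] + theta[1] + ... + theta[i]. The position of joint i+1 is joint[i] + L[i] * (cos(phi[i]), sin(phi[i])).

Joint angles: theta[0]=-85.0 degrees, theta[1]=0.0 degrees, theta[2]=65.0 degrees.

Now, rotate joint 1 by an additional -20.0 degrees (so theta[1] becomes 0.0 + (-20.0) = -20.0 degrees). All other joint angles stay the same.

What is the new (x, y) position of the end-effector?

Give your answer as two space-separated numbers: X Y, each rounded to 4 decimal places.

Answer: 5.3867 -20.7881

Derivation:
joint[0] = (0.0000, 0.0000)  (base)
link 0: phi[0] = -85 = -85 deg
  cos(-85 deg) = 0.0872, sin(-85 deg) = -0.9962
  joint[1] = (0.0000, 0.0000) + 11.6 * (0.0872, -0.9962) = (0.0000 + 1.0110, 0.0000 + -11.5559) = (1.0110, -11.5559)
link 1: phi[1] = -85 + -20 = -105 deg
  cos(-105 deg) = -0.2588, sin(-105 deg) = -0.9659
  joint[2] = (1.0110, -11.5559) + 4.7 * (-0.2588, -0.9659) = (1.0110 + -1.2164, -11.5559 + -4.5399) = (-0.2054, -16.0957)
link 2: phi[2] = -85 + -20 + 65 = -40 deg
  cos(-40 deg) = 0.7660, sin(-40 deg) = -0.6428
  joint[3] = (-0.2054, -16.0957) + 7.3 * (0.7660, -0.6428) = (-0.2054 + 5.5921, -16.0957 + -4.6923) = (5.3867, -20.7881)
End effector: (5.3867, -20.7881)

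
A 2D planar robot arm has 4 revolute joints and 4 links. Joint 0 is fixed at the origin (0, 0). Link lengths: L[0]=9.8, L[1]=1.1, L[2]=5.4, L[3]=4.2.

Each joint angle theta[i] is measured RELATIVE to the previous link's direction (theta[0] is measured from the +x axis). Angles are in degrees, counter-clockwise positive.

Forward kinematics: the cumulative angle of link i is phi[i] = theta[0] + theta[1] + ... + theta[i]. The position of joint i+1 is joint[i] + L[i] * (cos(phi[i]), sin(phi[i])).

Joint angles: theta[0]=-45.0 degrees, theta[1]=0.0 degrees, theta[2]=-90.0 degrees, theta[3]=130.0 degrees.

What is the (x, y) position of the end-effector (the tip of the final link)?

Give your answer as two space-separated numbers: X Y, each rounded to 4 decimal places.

joint[0] = (0.0000, 0.0000)  (base)
link 0: phi[0] = -45 = -45 deg
  cos(-45 deg) = 0.7071, sin(-45 deg) = -0.7071
  joint[1] = (0.0000, 0.0000) + 9.8 * (0.7071, -0.7071) = (0.0000 + 6.9296, 0.0000 + -6.9296) = (6.9296, -6.9296)
link 1: phi[1] = -45 + 0 = -45 deg
  cos(-45 deg) = 0.7071, sin(-45 deg) = -0.7071
  joint[2] = (6.9296, -6.9296) + 1.1 * (0.7071, -0.7071) = (6.9296 + 0.7778, -6.9296 + -0.7778) = (7.7075, -7.7075)
link 2: phi[2] = -45 + 0 + -90 = -135 deg
  cos(-135 deg) = -0.7071, sin(-135 deg) = -0.7071
  joint[3] = (7.7075, -7.7075) + 5.4 * (-0.7071, -0.7071) = (7.7075 + -3.8184, -7.7075 + -3.8184) = (3.8891, -11.5258)
link 3: phi[3] = -45 + 0 + -90 + 130 = -5 deg
  cos(-5 deg) = 0.9962, sin(-5 deg) = -0.0872
  joint[4] = (3.8891, -11.5258) + 4.2 * (0.9962, -0.0872) = (3.8891 + 4.1840, -11.5258 + -0.3661) = (8.0731, -11.8919)
End effector: (8.0731, -11.8919)

Answer: 8.0731 -11.8919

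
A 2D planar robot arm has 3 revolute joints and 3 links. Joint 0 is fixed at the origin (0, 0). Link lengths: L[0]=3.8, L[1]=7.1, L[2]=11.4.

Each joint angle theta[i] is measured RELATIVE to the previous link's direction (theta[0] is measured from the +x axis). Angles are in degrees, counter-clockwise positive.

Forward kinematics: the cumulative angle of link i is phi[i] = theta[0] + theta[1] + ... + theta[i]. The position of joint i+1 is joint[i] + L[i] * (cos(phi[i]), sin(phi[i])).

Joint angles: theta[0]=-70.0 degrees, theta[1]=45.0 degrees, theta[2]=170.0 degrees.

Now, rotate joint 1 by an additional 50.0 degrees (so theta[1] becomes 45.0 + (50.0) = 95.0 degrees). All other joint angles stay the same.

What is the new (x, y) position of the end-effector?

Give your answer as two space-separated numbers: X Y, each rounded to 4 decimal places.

joint[0] = (0.0000, 0.0000)  (base)
link 0: phi[0] = -70 = -70 deg
  cos(-70 deg) = 0.3420, sin(-70 deg) = -0.9397
  joint[1] = (0.0000, 0.0000) + 3.8 * (0.3420, -0.9397) = (0.0000 + 1.2997, 0.0000 + -3.5708) = (1.2997, -3.5708)
link 1: phi[1] = -70 + 95 = 25 deg
  cos(25 deg) = 0.9063, sin(25 deg) = 0.4226
  joint[2] = (1.2997, -3.5708) + 7.1 * (0.9063, 0.4226) = (1.2997 + 6.4348, -3.5708 + 3.0006) = (7.7345, -0.5702)
link 2: phi[2] = -70 + 95 + 170 = 195 deg
  cos(195 deg) = -0.9659, sin(195 deg) = -0.2588
  joint[3] = (7.7345, -0.5702) + 11.4 * (-0.9659, -0.2588) = (7.7345 + -11.0116, -0.5702 + -2.9505) = (-3.2771, -3.5208)
End effector: (-3.2771, -3.5208)

Answer: -3.2771 -3.5208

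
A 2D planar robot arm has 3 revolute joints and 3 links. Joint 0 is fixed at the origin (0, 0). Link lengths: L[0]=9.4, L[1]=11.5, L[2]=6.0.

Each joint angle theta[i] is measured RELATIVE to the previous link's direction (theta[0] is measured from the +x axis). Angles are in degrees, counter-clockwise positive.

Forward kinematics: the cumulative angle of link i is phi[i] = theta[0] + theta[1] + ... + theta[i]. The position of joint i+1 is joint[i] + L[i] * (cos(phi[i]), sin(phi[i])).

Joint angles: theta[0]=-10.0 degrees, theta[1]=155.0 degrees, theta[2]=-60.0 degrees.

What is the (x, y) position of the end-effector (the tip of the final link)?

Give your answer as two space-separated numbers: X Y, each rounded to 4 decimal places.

Answer: 0.3599 10.9410

Derivation:
joint[0] = (0.0000, 0.0000)  (base)
link 0: phi[0] = -10 = -10 deg
  cos(-10 deg) = 0.9848, sin(-10 deg) = -0.1736
  joint[1] = (0.0000, 0.0000) + 9.4 * (0.9848, -0.1736) = (0.0000 + 9.2572, 0.0000 + -1.6323) = (9.2572, -1.6323)
link 1: phi[1] = -10 + 155 = 145 deg
  cos(145 deg) = -0.8192, sin(145 deg) = 0.5736
  joint[2] = (9.2572, -1.6323) + 11.5 * (-0.8192, 0.5736) = (9.2572 + -9.4202, -1.6323 + 6.5961) = (-0.1631, 4.9638)
link 2: phi[2] = -10 + 155 + -60 = 85 deg
  cos(85 deg) = 0.0872, sin(85 deg) = 0.9962
  joint[3] = (-0.1631, 4.9638) + 6 * (0.0872, 0.9962) = (-0.1631 + 0.5229, 4.9638 + 5.9772) = (0.3599, 10.9410)
End effector: (0.3599, 10.9410)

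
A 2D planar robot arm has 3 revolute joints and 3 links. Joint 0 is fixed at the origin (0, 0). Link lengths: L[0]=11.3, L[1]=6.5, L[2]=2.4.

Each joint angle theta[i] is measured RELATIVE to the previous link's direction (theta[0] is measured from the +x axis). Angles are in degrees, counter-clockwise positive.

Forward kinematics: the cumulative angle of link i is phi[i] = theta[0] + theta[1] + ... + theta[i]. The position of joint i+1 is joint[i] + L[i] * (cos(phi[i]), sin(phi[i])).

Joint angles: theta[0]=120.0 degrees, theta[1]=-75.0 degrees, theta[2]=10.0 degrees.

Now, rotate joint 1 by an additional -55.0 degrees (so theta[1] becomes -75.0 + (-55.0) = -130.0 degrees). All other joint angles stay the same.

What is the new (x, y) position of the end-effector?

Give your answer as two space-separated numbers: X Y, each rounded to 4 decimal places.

Answer: 3.1513 8.6574

Derivation:
joint[0] = (0.0000, 0.0000)  (base)
link 0: phi[0] = 120 = 120 deg
  cos(120 deg) = -0.5000, sin(120 deg) = 0.8660
  joint[1] = (0.0000, 0.0000) + 11.3 * (-0.5000, 0.8660) = (0.0000 + -5.6500, 0.0000 + 9.7861) = (-5.6500, 9.7861)
link 1: phi[1] = 120 + -130 = -10 deg
  cos(-10 deg) = 0.9848, sin(-10 deg) = -0.1736
  joint[2] = (-5.6500, 9.7861) + 6.5 * (0.9848, -0.1736) = (-5.6500 + 6.4013, 9.7861 + -1.1287) = (0.7513, 8.6574)
link 2: phi[2] = 120 + -130 + 10 = 0 deg
  cos(0 deg) = 1.0000, sin(0 deg) = 0.0000
  joint[3] = (0.7513, 8.6574) + 2.4 * (1.0000, 0.0000) = (0.7513 + 2.4000, 8.6574 + 0.0000) = (3.1513, 8.6574)
End effector: (3.1513, 8.6574)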